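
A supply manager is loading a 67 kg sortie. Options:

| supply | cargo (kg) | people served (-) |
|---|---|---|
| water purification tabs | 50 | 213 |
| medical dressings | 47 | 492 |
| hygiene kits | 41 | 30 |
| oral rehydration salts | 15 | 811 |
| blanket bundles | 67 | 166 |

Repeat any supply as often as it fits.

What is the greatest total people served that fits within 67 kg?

3244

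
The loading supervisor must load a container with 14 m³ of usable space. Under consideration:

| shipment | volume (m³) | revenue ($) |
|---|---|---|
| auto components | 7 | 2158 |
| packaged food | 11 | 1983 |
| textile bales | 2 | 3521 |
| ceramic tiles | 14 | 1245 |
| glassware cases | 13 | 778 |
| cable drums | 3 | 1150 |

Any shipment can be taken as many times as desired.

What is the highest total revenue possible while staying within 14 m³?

24647

The ratio ordering already packs tightly: 7×textile bales, 14 m³, 24647.
Nothing else within 14 m³ beats 24647.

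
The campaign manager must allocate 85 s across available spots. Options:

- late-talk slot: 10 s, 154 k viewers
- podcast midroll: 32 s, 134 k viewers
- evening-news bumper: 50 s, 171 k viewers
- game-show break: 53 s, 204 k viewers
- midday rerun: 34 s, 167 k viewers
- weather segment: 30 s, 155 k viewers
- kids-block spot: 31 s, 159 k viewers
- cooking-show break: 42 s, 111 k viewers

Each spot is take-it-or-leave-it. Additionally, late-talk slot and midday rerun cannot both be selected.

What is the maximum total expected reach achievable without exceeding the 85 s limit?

468

Ranking by ratio (expected reach/s): late-talk slot 15.40, weather segment 5.17, kids-block spot 5.13.
Taking late-talk slot + weather segment + kids-block spot: 71 s used, 468 in expected reach.
Runner-up late-talk slot + podcast midroll + kids-block spot tops out at 447.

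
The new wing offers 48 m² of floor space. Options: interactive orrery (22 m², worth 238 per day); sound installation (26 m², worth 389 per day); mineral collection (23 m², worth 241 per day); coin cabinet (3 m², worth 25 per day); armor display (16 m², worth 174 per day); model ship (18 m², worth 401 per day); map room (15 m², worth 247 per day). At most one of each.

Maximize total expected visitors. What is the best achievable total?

815

Greedy by ratio would take coin cabinet + model ship + map room: 36 m² used, total 673.
The 15 m² tied up in map room is better spent on sound installation — total rises to 815 (47 m²).
The spare 1 m² is too small for any remaining exhibit, and no exchange beats 815.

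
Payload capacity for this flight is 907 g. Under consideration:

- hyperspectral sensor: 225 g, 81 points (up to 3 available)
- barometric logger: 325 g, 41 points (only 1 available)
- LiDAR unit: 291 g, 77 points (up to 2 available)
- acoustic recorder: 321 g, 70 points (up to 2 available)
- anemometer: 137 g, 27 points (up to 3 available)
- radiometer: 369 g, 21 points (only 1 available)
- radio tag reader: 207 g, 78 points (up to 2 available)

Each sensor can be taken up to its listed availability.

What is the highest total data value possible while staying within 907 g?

Ranking by ratio (data value/g): radio tag reader 0.38, hyperspectral sensor 0.36, LiDAR unit 0.26.
Filling by ratio: 2×hyperspectral sensor + 2×radio tag reader for 318, with 43 g left unused.
Replace radio tag reader with hyperspectral sensor: the trade gains 3 net, giving 321 at 882 g.
Every other selection either busts 907 g or exceeds an availability limit or fails to beat 321.

321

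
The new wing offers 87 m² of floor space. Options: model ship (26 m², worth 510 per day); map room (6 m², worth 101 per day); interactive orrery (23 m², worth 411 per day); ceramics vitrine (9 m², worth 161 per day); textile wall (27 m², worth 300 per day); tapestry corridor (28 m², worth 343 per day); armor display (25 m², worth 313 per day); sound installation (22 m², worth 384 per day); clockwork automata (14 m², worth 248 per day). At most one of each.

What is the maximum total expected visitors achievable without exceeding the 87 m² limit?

1567

The ratio heuristic lands on model ship + map room + interactive orrery + ceramics vitrine + clockwork automata (1431) but leaves 9 m² idle.
Dropping clockwork automata frees 14 m²; slotting in sound installation (22 m²) lifts the total to 1567 at 86 m².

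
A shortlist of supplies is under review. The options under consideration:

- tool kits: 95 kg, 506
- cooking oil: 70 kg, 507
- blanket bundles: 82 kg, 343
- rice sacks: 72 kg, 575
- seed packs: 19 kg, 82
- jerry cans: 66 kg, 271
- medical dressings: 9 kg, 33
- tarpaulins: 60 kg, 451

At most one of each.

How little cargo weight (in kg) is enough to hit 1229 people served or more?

196

Need the lightest bundle worth ≥ 1229.
Taking cooking oil + jerry cans + tarpaulins gives 1229 (≥ 1229) for 196 kg.
Below 196 kg the best achievable stays under 1229.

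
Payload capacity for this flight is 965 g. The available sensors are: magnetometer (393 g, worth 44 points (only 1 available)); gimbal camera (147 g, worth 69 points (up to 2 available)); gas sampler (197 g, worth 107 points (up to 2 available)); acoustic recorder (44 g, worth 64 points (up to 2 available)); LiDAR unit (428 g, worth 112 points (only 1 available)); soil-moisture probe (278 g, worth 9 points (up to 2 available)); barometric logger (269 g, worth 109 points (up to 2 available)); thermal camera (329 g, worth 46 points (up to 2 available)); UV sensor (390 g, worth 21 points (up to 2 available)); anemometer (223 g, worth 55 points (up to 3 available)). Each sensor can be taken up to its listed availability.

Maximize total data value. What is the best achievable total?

520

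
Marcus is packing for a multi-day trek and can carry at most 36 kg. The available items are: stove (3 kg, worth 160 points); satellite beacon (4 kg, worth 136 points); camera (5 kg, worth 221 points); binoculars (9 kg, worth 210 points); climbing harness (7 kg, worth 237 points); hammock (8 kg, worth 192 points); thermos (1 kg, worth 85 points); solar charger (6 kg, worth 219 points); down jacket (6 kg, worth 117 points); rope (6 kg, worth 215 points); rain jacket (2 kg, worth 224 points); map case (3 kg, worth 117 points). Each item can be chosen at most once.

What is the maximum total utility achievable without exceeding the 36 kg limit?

Greedy by ratio would take stove + satellite beacon + camera + thermos + solar charger + down jacket + rope + rain jacket + map case: 36 kg used, total 1494.
Dropping thermos and down jacket frees 7 kg; slotting in climbing harness (7 kg) lifts the total to 1529 at 36 kg.
An exhaustive check of the 4096 subsets confirms 1529.

1529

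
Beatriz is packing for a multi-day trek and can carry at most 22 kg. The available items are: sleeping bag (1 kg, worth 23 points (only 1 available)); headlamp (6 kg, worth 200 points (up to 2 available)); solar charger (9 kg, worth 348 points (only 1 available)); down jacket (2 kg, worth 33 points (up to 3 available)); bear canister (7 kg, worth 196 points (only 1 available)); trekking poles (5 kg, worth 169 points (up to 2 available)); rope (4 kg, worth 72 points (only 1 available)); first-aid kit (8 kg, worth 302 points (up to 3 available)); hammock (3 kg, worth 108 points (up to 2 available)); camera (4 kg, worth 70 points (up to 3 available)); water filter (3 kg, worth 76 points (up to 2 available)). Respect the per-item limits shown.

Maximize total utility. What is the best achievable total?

Filling by ratio: sleeping bag + solar charger + first-aid kit + hammock for 781, with 1 kg left unused.
Dropping sleeping bag and solar charger frees 10 kg; slotting in first-aid kit + hammock (11 kg) lifts the total to 820 at 22 kg.
Nothing else within 22 kg beats 820.

820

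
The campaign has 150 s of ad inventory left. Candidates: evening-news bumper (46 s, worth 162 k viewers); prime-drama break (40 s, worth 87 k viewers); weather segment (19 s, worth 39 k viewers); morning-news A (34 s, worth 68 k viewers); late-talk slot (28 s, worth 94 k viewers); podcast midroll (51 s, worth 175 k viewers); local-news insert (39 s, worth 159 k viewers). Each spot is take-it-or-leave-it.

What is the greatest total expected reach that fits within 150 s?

Ranking by ratio (expected reach/s): local-news insert 4.08, evening-news bumper 3.52, podcast midroll 3.43.
Evening-news bumper + podcast midroll + local-news insert uses 136 of the 150 s and totals 496.
The spare 14 s is too small for any remaining spot, and no exchange beats 496.

496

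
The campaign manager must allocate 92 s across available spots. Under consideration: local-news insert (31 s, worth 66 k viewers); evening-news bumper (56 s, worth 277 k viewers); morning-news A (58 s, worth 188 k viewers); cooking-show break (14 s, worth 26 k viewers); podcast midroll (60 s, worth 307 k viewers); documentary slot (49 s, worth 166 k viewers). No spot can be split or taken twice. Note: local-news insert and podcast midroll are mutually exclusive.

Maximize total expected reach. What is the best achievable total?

343

Best packing: local-news insert + evening-news bumper — 87 s, 343 total.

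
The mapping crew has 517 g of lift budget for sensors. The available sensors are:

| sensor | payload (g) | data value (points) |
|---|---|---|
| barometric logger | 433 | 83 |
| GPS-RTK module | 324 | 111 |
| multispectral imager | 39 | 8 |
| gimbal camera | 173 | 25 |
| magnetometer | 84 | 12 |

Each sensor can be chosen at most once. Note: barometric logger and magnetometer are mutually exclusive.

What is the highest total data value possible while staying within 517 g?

136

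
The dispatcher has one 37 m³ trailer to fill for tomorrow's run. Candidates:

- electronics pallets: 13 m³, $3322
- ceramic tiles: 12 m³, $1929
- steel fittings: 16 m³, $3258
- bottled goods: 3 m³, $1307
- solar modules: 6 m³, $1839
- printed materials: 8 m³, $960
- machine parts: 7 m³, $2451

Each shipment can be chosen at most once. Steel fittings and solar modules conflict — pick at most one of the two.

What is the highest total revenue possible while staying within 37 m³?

Best packing: electronics pallets + bottled goods + solar modules + printed materials + machine parts — 37 m³, 9879 total.
The closest alternative, electronics pallets + steel fittings + machine parts, reaches only 9031.

9879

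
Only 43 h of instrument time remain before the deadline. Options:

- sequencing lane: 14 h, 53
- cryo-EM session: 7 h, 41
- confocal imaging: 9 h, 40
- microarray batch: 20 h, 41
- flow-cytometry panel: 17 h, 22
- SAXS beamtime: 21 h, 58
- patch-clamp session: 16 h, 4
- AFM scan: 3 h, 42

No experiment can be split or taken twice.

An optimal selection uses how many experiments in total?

The maximum expected citations within 43 h is 181.
One optimal bundle: cryo-EM session + confocal imaging + SAXS beamtime + AFM scan (40 h).
Any selection reaching 181 contains exactly 4 experiments.

4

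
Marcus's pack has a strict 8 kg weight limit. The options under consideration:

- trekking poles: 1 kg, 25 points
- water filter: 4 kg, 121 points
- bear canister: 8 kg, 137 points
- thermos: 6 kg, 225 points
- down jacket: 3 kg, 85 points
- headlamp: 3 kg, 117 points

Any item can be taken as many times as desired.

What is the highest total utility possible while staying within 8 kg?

The ratio ordering already packs tightly: 2×trekking poles + 2×headlamp, 8 kg, 284.

284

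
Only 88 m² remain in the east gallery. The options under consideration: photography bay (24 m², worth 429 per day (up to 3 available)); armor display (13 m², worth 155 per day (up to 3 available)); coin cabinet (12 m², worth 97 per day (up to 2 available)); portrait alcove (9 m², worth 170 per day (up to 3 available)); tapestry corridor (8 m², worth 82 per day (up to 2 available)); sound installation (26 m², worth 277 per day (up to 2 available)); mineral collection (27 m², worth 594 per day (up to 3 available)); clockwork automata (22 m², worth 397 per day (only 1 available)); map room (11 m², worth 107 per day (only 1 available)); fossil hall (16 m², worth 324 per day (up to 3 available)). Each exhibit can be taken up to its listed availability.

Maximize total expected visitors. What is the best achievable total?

1852

Greedy by ratio would take 3×mineral collection: 81 m² used, total 1782.
The 27 m² tied up in mineral collection is better spent on 2×portrait alcove + fossil hall — total rises to 1852 (88 m²).
Nothing else within 88 m² beats 1852.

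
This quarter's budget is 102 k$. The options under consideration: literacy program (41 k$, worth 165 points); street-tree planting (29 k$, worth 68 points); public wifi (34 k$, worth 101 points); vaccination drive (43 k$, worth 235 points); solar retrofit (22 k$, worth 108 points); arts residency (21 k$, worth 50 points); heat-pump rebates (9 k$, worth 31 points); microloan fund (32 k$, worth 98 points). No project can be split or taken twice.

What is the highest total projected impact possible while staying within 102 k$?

Density check — vaccination drive 5.47, solar retrofit 4.91, literacy program 4.02, heat-pump rebates 3.44 are the best per k$.
Greedy by ratio would take vaccination drive + solar retrofit + arts residency + heat-pump rebates: 95 k$ used, total 424.
The 30 k$ tied up in arts residency and heat-pump rebates is better spent on public wifi — total rises to 444 (99 k$).

444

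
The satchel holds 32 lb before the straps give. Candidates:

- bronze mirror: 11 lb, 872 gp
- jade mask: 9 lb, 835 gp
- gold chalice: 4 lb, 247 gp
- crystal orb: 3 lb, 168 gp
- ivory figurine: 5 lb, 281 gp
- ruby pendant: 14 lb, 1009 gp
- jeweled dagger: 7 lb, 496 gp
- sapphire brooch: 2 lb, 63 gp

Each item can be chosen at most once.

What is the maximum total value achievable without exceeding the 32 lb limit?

2484

The ratio heuristic lands on bronze mirror + jade mask + gold chalice + jeweled dagger (2450) but leaves 1 lb idle.
The 4 lb tied up in gold chalice is better spent on ivory figurine — total rises to 2484 (32 lb).
The closest alternative, bronze mirror + jade mask + gold chalice + jeweled dagger, reaches only 2450.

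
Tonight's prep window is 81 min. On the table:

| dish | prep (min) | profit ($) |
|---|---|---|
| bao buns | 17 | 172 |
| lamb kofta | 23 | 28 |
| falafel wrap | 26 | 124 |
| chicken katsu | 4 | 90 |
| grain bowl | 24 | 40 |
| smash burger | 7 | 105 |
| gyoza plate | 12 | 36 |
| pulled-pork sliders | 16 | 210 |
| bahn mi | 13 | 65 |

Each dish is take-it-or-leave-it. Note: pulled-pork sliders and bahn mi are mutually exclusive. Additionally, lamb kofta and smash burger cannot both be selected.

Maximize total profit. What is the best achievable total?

701

By profit per min: chicken katsu 22.50, smash burger 15.00, pulled-pork sliders 13.12, bao buns 10.12 lead.
Best packing: bao buns + falafel wrap + chicken katsu + smash burger + pulled-pork sliders — 70 min, 701 total.
Nothing else feasible within 81 min beats 701.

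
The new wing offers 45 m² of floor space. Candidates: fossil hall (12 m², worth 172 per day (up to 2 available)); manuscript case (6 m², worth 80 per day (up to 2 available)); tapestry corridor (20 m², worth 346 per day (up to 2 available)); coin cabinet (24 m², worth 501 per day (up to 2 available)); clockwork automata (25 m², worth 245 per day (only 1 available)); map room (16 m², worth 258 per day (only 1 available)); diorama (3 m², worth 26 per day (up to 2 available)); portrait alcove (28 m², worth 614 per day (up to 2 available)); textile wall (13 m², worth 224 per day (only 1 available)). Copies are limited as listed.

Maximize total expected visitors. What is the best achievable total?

872

The ratio heuristic lands on diorama + portrait alcove + textile wall (864) but leaves 1 m² idle.
The 16 m² tied up in diorama and textile wall is better spent on map room — total rises to 872 (44 m²).
The spare 1 m² is too small for any remaining exhibit, and no exchange beats 872.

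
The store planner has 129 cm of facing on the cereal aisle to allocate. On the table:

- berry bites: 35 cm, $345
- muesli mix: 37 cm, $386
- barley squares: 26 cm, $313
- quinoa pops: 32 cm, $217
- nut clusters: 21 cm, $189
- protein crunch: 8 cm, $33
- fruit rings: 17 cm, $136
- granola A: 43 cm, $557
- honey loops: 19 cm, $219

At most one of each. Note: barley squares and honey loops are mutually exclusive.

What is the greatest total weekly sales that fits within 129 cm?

1445

Taking muesli mix + barley squares + nut clusters + granola A: 127 cm used, 1445 in weekly sales.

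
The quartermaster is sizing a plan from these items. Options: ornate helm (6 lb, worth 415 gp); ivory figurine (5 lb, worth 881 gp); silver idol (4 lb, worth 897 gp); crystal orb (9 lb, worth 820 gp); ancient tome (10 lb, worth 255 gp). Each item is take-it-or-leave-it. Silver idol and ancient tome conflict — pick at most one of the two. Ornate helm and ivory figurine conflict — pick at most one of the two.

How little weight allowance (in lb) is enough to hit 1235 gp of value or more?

9

Need the lightest bundle worth ≥ 1235.
ivory figurine + silver idol reaches 1778 using 9 lb.
Any bundle with less than 9 lb falls short of 1235.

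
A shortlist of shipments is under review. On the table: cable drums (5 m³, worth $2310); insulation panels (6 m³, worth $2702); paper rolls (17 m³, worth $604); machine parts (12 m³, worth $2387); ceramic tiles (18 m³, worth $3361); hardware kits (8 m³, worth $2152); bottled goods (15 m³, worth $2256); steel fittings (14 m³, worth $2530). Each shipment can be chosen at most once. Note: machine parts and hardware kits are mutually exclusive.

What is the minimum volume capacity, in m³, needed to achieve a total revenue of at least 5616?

19

Minimise m³ subject to total revenue ≥ 5616.
cable drums + insulation panels + hardware kits reaches 7164 using 19 m³.
Below 19 m³ the best achievable stays under 5616.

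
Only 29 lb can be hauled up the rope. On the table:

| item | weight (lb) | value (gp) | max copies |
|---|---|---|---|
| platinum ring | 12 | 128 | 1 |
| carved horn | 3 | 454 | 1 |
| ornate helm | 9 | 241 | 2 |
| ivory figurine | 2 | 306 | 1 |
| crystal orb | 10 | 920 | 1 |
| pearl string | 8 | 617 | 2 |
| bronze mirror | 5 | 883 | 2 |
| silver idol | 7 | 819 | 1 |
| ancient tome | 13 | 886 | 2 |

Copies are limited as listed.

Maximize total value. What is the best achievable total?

3811

Density check — bronze mirror 176.60, ivory figurine 153.00, carved horn 151.33 are the best per lb.
A density-first pass picks carved horn + ivory figurine + 2×bronze mirror + silver idol — 3345 at 22 lb.
Dropping carved horn frees 3 lb; slotting in crystal orb (10 lb) lifts the total to 3811 at 29 lb.
Every other selection either busts 29 lb or exceeds an availability limit or fails to beat 3811.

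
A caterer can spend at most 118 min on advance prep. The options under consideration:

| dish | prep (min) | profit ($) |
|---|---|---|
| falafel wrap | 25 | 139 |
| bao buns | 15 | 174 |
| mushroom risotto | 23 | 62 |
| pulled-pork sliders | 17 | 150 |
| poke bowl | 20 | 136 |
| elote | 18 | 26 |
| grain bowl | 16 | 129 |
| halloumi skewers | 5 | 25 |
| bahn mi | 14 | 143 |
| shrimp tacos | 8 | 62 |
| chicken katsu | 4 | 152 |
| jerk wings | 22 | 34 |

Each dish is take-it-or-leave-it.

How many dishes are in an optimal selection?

The maximum profit within 118 min is 1048.
For example falafel wrap + bao buns + pulled-pork sliders + poke bowl + grain bowl + halloumi skewers + bahn mi + chicken katsu achieves it, using 116 min.
Any selection reaching 1048 contains exactly 8 dishes.

8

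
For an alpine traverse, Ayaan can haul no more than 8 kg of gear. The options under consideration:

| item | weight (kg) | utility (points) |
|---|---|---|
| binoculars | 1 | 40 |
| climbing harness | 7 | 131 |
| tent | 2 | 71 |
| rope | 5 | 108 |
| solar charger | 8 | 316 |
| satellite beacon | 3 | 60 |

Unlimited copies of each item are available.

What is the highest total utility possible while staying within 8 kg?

320

Density check — binoculars 40.00, solar charger 39.50, tent 35.50, rope 21.60 are the best per kg.
Taking 8×binoculars: 8 kg used, 320 in utility.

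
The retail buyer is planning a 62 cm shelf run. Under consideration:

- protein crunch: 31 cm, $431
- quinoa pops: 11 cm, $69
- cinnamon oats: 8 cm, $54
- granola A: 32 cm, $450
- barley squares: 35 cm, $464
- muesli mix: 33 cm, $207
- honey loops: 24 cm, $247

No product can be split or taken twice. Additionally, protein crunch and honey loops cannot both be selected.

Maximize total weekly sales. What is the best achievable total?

711

Density check — granola A 14.06, protein crunch 13.90, barley squares 13.26 are the best per cm.
Taking the top-ratio products first gives granola A + honey loops for 697 (56 cm).
The 32 cm tied up in granola A is better spent on barley squares — total rises to 711 (59 cm).
No other feasible combination exceeds 711.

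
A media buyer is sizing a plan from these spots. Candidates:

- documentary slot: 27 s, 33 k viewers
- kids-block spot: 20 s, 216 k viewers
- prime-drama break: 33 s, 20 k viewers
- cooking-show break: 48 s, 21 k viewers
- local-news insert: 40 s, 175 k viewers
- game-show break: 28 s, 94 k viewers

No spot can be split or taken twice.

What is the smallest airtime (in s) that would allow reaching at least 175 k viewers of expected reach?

20

Need the lightest bundle worth ≥ 175.
Taking kids-block spot gives 216 (≥ 175) for 20 s.
Any bundle with less than 20 s falls short of 175.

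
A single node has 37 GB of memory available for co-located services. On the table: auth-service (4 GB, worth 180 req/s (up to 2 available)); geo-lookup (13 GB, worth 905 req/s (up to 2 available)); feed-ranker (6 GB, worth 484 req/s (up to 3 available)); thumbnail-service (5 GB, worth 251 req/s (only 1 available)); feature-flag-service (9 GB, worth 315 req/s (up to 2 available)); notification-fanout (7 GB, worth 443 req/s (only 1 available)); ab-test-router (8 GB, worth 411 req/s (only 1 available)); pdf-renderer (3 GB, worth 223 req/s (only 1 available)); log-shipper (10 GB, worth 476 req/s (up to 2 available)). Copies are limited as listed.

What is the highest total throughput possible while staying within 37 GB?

Ranking by ratio (throughput/GB): feed-ranker 80.67, pdf-renderer 74.33, geo-lookup 69.62, notification-fanout 63.29.
Greedy by ratio would take geo-lookup + 3×feed-ranker + pdf-renderer: 34 GB used, total 2580.
The 3 GB tied up in pdf-renderer is better spent on thumbnail-service — total rises to 2608 (36 GB).

2608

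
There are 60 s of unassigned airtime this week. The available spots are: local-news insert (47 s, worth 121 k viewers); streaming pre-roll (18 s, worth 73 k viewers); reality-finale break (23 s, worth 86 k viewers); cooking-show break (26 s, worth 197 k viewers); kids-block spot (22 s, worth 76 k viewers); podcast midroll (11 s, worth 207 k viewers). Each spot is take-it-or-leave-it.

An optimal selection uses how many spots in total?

The maximum expected reach within 60 s is 490.
For example reality-finale break + cooking-show break + podcast midroll achieves it, using 60 s.
Every optimal selection uses 3 spots.

3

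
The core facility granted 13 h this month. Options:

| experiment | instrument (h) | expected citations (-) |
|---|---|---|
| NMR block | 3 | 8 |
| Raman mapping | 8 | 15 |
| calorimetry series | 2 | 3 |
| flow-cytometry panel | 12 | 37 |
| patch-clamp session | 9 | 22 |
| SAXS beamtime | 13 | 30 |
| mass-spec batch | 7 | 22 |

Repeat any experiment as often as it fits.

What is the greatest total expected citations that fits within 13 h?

Taking 2×NMR block + mass-spec batch: 13 h used, 38 in expected citations.
Nothing else within 13 h beats 38.

38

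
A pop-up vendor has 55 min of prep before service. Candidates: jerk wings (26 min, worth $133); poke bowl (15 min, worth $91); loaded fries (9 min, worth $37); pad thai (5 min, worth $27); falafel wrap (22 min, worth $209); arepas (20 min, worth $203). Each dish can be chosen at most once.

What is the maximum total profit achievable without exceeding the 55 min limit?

Filling by ratio: pad thai + falafel wrap + arepas for 439, with 8 min left unused.
The 5 min tied up in pad thai is better spent on loaded fries — total rises to 449 (51 min).

449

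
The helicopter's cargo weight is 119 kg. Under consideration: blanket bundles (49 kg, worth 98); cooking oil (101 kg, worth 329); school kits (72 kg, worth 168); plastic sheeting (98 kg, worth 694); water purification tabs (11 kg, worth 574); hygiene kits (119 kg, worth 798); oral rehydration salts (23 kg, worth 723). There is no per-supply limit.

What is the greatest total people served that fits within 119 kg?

5740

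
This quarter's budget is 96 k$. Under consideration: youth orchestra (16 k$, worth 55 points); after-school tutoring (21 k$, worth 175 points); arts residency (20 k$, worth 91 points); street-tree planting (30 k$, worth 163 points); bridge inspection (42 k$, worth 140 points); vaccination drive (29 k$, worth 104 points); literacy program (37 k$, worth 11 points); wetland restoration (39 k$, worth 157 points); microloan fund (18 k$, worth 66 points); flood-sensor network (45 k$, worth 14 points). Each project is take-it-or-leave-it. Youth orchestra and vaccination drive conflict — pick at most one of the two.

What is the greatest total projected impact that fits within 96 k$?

495

Taking after-school tutoring + street-tree planting + wetland restoration: 90 k$ used, 495 in projected impact.
After-school tutoring + arts residency + street-tree planting + microloan fund matches that 495 at 89 k$; no feasible combination exceeds it.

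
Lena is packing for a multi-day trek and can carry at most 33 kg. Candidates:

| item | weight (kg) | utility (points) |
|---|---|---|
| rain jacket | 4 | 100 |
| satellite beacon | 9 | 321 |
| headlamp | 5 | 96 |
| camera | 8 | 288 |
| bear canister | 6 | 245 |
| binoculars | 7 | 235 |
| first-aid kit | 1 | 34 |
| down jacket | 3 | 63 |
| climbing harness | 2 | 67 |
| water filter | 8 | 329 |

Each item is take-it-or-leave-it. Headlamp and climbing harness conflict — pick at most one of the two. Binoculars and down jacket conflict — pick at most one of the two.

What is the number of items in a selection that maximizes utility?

5

Optimal total is 1250.
satellite beacon + camera + bear canister + climbing harness + water filter hits 1250 at 33 kg.
All optima have 5 items.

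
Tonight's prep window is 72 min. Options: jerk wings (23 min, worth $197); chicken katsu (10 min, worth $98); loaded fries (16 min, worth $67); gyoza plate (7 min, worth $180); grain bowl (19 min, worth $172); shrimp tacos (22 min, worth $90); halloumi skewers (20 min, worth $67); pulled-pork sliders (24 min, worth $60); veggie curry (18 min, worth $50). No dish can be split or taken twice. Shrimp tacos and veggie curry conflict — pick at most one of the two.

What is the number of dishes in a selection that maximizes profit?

Optimal total is 647.
One optimal bundle: jerk wings + chicken katsu + gyoza plate + grain bowl (59 min).
Any selection reaching 647 contains exactly 4 dishes.

4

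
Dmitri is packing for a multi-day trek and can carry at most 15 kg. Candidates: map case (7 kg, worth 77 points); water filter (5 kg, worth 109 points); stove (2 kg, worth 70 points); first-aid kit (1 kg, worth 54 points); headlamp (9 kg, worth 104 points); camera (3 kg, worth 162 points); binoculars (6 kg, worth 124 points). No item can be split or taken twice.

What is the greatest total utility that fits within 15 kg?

449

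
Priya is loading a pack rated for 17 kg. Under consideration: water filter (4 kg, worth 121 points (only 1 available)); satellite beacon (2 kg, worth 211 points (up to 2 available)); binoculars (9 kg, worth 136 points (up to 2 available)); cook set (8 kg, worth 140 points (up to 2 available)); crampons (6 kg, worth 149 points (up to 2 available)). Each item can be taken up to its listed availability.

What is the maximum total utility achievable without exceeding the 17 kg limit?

Density check — satellite beacon 105.50, water filter 30.25, crampons 24.83, cook set 17.50 are the best per kg.
Greedy by ratio would take water filter + 2×satellite beacon + crampons: 14 kg used, total 692.
Dropping water filter frees 4 kg; slotting in crampons (6 kg) lifts the total to 720 at 16 kg.
Nothing else within 17 kg beats 720.

720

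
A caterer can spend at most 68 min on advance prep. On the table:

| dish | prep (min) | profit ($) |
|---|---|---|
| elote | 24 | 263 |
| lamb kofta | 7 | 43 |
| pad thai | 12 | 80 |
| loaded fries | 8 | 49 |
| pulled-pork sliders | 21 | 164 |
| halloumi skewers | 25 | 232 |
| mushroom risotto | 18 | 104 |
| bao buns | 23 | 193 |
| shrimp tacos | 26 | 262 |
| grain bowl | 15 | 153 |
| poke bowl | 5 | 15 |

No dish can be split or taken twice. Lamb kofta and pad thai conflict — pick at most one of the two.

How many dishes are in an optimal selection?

3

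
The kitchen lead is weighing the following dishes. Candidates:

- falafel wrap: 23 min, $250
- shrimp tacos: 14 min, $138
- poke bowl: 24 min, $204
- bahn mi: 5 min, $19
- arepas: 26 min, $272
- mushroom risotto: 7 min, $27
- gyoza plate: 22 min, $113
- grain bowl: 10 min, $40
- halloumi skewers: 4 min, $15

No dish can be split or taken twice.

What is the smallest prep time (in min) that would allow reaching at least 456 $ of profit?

Look for the lowest-prep combination reaching 456.
falafel wrap + arepas reaches 522 using 49 min.
No combination under 49 min hits 456.

49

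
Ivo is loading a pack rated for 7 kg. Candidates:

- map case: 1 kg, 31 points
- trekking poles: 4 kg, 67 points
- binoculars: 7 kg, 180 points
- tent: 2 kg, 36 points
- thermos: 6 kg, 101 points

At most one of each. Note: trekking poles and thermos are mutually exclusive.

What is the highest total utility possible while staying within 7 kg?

Greedy by ratio would take map case + trekking poles + tent: 7 kg used, total 134.
Dropping map case and trekking poles and tent frees 7 kg; slotting in binoculars (7 kg) lifts the total to 180 at 7 kg.
The closest alternative, map case + trekking poles + tent, reaches only 134.

180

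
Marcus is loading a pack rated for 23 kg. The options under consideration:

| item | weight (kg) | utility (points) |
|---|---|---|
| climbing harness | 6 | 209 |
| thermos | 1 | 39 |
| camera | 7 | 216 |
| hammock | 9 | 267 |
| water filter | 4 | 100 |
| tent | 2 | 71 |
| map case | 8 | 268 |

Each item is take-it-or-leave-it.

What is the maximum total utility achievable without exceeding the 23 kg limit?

764

Greedy by ratio would take climbing harness + thermos + water filter + tent + map case: 21 kg used, total 687.
Dropping thermos and water filter frees 5 kg; slotting in camera (7 kg) lifts the total to 764 at 23 kg.
The closest alternative, climbing harness + hammock + map case, reaches only 744.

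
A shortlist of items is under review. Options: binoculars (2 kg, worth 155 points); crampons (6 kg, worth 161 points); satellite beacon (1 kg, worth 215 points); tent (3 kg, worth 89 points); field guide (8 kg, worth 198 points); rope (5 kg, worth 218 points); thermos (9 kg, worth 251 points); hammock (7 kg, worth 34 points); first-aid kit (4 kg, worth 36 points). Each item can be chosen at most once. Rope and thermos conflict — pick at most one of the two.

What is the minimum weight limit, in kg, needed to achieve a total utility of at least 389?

6

Look for the lowest-weight combination reaching 389.
binoculars + satellite beacon + tent: 459 utility at 6 kg.
Below 6 kg the best achievable stays under 389.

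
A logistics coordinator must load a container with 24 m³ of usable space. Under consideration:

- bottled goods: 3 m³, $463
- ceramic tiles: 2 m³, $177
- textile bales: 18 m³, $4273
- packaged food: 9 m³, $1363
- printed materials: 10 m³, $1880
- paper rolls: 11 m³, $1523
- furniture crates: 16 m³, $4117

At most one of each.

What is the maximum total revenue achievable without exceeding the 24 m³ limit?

4913

Density check — furniture crates 257.31, textile bales 237.39, printed materials 188.00, bottled goods 154.33 are the best per m³.
Greedy by ratio would take bottled goods + ceramic tiles + furniture crates: 21 m³ used, total 4757.
Replace furniture crates with textile bales: the trade gains 156 net, giving 4913 at 23 m³.
Runner-up bottled goods + ceramic tiles + furniture crates tops out at 4757.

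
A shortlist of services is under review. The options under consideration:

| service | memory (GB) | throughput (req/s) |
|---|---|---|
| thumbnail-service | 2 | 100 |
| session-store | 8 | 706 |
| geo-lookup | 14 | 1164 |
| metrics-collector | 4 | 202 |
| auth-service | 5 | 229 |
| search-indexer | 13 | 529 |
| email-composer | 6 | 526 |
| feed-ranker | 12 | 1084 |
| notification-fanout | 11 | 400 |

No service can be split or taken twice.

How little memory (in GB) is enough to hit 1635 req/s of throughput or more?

20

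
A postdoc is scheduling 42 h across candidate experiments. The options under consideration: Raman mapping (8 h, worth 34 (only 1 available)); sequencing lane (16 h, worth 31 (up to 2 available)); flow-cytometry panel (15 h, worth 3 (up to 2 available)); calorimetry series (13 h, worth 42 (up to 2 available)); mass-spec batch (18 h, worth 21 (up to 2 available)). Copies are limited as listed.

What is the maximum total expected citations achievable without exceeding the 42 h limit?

118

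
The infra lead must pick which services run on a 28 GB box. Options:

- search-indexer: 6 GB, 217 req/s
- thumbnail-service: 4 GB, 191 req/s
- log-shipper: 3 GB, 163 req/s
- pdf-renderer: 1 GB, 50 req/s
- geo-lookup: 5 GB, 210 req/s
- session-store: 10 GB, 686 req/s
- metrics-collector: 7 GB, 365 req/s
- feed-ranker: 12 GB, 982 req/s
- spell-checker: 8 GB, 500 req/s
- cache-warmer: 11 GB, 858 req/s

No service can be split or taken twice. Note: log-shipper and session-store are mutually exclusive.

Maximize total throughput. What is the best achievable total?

2081

The ratio heuristic lands on log-shipper + pdf-renderer + feed-ranker + cache-warmer (2053) but leaves 1 GB idle.
Replace log-shipper with thumbnail-service: the trade gains 28 net, giving 2081 at 28 GB.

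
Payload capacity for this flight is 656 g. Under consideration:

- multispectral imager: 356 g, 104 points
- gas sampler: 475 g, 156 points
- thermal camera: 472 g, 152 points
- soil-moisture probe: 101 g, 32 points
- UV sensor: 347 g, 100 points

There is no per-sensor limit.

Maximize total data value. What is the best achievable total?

196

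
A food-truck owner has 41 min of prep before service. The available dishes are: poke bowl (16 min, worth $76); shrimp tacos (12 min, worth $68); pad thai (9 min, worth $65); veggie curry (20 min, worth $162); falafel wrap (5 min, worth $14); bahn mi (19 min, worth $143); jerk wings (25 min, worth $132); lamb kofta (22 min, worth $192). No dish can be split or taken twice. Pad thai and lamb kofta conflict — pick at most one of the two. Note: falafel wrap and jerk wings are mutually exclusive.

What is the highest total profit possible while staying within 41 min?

Taking bahn mi + lamb kofta: 41 min used, 335 in profit.

335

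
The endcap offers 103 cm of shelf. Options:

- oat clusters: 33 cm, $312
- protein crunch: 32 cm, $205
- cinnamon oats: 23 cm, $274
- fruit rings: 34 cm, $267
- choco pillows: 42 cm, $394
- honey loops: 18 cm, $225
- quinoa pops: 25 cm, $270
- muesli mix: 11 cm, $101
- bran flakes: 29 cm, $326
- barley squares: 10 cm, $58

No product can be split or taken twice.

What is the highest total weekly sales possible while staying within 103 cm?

Taking the top-ratio products first gives cinnamon oats + honey loops + quinoa pops + bran flakes for 1095 (95 cm).
Replace quinoa pops with oat clusters: the trade gains 42 net, giving 1137 at 103 cm.
Next best is cinnamon oats + honey loops + quinoa pops + bran flakes at 1095 (95 cm) — short by 42.

1137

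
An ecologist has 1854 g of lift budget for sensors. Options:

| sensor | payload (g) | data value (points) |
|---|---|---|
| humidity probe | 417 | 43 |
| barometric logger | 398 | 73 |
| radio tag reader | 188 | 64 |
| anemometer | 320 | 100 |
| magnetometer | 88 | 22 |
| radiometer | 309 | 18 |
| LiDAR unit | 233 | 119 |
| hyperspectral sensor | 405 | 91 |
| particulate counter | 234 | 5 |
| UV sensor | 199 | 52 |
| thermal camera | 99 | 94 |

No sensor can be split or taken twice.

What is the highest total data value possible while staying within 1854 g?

The ratio heuristic lands on radio tag reader + anemometer + magnetometer + radiometer + LiDAR unit + hyperspectral sensor + UV sensor + thermal camera (560) but leaves 13 g idle.
Replace magnetometer and radiometer with barometric logger: the trade gains 33 net, giving 593 at 1842 g.
That's the maximum — no swap from here does better than 593.

593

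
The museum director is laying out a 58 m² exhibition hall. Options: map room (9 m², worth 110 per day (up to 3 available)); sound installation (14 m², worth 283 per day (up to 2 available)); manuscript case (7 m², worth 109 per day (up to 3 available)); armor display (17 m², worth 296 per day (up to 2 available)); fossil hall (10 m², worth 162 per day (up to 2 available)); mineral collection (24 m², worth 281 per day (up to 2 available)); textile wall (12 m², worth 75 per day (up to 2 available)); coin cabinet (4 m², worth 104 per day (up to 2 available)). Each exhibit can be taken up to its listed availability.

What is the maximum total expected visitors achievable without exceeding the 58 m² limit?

1101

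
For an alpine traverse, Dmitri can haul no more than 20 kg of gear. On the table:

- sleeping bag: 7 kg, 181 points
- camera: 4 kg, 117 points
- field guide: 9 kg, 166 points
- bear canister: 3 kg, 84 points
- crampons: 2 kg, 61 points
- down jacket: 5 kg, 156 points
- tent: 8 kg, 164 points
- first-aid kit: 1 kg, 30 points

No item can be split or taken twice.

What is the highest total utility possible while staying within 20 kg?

Filling by ratio: camera + bear canister + crampons + down jacket + first-aid kit for 448, with 5 kg left unused.
The 2 kg tied up in crampons is better spent on sleeping bag — total rises to 568 (20 kg).
Next best is sleeping bag + camera + crampons + down jacket + first-aid kit at 545 (19 kg) — short by 23.

568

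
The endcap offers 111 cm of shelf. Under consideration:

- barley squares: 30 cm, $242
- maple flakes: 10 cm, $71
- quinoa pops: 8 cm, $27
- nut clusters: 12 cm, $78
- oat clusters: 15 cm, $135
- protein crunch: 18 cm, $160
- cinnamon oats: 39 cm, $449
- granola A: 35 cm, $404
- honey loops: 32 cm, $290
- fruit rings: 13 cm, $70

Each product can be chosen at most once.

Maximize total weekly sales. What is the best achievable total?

By weekly sales per cm: granola A 11.54, cinnamon oats 11.51, honey loops 9.06 lead.
The ratio heuristic lands on cinnamon oats + granola A + honey loops (1143) but leaves 5 cm idle.
The 32 cm tied up in honey loops is better spent on oat clusters + protein crunch — total rises to 1148 (107 cm).
Nothing else within 111 cm beats 1148.

1148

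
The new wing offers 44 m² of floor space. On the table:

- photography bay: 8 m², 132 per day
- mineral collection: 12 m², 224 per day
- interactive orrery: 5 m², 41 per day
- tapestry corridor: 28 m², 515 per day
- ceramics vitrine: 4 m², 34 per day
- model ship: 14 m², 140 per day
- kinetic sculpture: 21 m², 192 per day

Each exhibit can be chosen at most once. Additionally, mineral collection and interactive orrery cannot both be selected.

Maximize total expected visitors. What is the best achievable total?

773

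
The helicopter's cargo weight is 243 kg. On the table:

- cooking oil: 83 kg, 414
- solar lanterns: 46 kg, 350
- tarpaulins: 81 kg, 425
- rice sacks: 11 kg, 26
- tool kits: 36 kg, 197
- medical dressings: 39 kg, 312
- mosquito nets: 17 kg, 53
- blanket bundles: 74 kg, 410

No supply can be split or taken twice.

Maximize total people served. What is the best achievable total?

1497

Greedy by ratio would take solar lanterns + rice sacks + tool kits + medical dressings + mosquito nets + blanket bundles: 223 kg used, total 1348.
The 64 kg tied up in rice sacks and tool kits and mosquito nets is better spent on tarpaulins — total rises to 1497 (240 kg).
Runner-up cooking oil + solar lanterns + medical dressings + blanket bundles tops out at 1486.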